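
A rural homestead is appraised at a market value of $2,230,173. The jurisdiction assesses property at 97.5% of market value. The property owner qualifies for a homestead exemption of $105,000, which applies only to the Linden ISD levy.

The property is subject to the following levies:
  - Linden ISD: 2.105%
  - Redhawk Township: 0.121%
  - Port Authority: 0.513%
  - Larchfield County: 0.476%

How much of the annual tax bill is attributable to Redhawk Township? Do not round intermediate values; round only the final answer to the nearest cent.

$2,631.05

Assessed value = $2,230,173 × 0.975 = $2,174,418.675
Redhawk Township taxable value = $2,174,418.675 (exemption does not apply)
Redhawk Township levy = $2,174,418.675 × 0.00121 = $2,631.04659675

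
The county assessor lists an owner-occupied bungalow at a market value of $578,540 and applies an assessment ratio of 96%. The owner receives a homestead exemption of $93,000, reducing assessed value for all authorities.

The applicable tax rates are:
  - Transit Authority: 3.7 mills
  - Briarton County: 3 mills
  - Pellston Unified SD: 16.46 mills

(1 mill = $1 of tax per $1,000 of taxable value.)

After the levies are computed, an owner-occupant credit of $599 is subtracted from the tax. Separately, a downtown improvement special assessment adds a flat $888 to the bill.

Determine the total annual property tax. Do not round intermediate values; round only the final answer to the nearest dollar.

$10,998

Assessed value = $578,540 × 0.96 = $555,398.4
Taxable value = $555,398.4 − $93,000 = $462,398.4
Transit Authority: $462,398.4 × 0.0037 = $1,710.87408
Briarton County: $462,398.4 × 0.003 = $1,387.1952
Pellston Unified SD: $462,398.4 × 0.01646 = $7,611.077664
Levies subtotal = $10,709.146944
After credit = $10,709.146944 − $599 = $10,110.146944
Total = $10,110.146944 + $888 = $10,998.146944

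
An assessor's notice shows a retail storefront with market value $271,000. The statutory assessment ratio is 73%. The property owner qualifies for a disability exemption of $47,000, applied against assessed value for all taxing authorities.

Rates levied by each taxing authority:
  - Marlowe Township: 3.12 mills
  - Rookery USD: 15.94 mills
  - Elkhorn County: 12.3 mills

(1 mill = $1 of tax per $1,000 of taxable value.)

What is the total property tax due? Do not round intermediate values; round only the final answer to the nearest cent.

$4,730.03

Assessed value = $271,000 × 0.73 = $197,830
Taxable value = $197,830 − $47,000 = $150,830
Marlowe Township: $150,830 × 0.00312 = $470.5896
Rookery USD: $150,830 × 0.01594 = $2,404.2302
Elkhorn County: $150,830 × 0.0123 = $1,855.209
Total = $470.5896 + $2,404.2302 + $1,855.209 = $4,730.0288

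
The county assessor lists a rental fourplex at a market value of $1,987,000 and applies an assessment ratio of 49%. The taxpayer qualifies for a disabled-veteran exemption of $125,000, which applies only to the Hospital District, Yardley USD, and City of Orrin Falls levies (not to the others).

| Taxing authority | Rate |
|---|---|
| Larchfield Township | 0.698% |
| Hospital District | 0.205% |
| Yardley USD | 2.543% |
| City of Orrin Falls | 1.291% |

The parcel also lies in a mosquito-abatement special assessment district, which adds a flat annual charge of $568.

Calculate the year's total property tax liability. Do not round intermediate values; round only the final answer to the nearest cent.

$41,640.10

Assessed value = $1,987,000 × 0.49 = $973,630
Larchfield Township: $973,630 × 0.00698 = $6,795.9374
Hospital District: ($973,630 − $125,000) × 0.00205 = $848,630 × 0.00205 = $1,739.6915
Yardley USD: ($973,630 − $125,000) × 0.02543 = $848,630 × 0.02543 = $21,580.6609
City of Orrin Falls: ($973,630 − $125,000) × 0.01291 = $848,630 × 0.01291 = $10,955.8133
Levies subtotal = $41,072.1031
Total = $41,072.1031 + $568 = $41,640.1031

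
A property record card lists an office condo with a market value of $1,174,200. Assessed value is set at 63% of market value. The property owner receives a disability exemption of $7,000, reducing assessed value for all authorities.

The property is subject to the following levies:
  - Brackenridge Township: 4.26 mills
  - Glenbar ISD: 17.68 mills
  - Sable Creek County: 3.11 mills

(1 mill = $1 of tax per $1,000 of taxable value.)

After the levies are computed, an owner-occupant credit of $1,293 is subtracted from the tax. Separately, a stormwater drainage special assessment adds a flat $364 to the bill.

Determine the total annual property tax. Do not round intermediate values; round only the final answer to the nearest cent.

Assessed value = $1,174,200 × 0.63 = $739,746
Taxable value = $739,746 − $7,000 = $732,746
Brackenridge Township: $732,746 × 0.00426 = $3,121.49796
Glenbar ISD: $732,746 × 0.01768 = $12,954.94928
Sable Creek County: $732,746 × 0.00311 = $2,278.84006
Levies subtotal = $18,355.2873
After credit = $18,355.2873 − $1,293 = $17,062.2873
Total = $17,062.2873 + $364 = $17,426.2873

$17,426.29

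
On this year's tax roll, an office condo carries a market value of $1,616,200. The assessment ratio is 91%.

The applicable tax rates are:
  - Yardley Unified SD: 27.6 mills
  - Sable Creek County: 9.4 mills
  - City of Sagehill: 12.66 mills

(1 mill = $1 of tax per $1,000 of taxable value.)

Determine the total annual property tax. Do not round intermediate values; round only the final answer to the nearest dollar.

$73,037

Assessed value = $1,616,200 × 0.91 = $1,470,742
Yardley Unified SD: $1,470,742 × 0.0276 = $40,592.4792
Sable Creek County: $1,470,742 × 0.0094 = $13,824.9748
City of Sagehill: $1,470,742 × 0.01266 = $18,619.59372
Total = $40,592.4792 + $13,824.9748 + $18,619.59372 = $73,037.04772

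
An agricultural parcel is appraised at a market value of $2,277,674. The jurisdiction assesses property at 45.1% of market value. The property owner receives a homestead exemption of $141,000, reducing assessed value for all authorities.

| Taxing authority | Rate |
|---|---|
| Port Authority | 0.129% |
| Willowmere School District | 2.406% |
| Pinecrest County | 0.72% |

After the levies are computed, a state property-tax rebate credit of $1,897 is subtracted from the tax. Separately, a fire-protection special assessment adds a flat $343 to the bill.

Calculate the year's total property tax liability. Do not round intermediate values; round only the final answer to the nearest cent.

Assessed value = $2,277,674 × 0.451 = $1,027,230.974
Taxable value = $1,027,230.974 − $141,000 = $886,230.974
Port Authority: $886,230.974 × 0.00129 = $1,143.23795646
Willowmere School District: $886,230.974 × 0.02406 = $21,322.71723444
Pinecrest County: $886,230.974 × 0.0072 = $6,380.8630128
Levies subtotal = $28,846.8182037
After credit = $28,846.8182037 − $1,897 = $26,949.8182037
Total = $26,949.8182037 + $343 = $27,292.8182037

$27,292.82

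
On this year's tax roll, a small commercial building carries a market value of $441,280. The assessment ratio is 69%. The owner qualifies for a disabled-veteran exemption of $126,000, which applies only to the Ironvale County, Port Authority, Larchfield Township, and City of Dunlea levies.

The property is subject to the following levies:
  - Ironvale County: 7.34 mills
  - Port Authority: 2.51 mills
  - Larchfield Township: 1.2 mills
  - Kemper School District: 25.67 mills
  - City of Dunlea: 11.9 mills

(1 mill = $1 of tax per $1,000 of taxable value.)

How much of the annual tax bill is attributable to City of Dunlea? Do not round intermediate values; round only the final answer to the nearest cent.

Assessed value = $441,280 × 0.69 = $304,483.2
City of Dunlea taxable value = $304,483.2 − $126,000 = $178,483.2
City of Dunlea levy = $178,483.2 × 0.0119 = $2,123.95008

$2,123.95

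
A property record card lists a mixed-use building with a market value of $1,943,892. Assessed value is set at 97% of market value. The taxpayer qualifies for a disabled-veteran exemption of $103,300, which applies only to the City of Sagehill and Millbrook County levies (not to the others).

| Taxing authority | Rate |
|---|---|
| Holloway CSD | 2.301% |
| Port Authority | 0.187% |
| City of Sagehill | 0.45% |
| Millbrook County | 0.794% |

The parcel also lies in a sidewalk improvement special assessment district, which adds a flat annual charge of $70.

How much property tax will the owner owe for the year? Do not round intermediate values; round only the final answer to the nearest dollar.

Assessed value = $1,943,892 × 0.97 = $1,885,575.24
Holloway CSD: $1,885,575.24 × 0.02301 = $43,387.0862724
Port Authority: $1,885,575.24 × 0.00187 = $3,526.0256988
City of Sagehill: ($1,885,575.24 − $103,300) × 0.0045 = $1,782,275.24 × 0.0045 = $8,020.23858
Millbrook County: ($1,885,575.24 − $103,300) × 0.00794 = $1,782,275.24 × 0.00794 = $14,151.2654056
Levies subtotal = $69,084.6159568
Total = $69,084.6159568 + $70 = $69,154.6159568

$69,155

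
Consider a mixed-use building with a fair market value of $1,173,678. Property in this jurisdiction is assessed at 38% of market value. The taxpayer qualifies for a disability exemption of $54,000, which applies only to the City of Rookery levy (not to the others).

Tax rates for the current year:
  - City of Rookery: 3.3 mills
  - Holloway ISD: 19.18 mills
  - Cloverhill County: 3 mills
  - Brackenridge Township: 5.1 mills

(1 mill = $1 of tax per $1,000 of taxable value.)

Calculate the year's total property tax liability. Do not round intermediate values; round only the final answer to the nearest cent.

$13,460.41

Assessed value = $1,173,678 × 0.38 = $445,997.64
City of Rookery: ($445,997.64 − $54,000) × 0.0033 = $391,997.64 × 0.0033 = $1,293.592212
Holloway ISD: $445,997.64 × 0.01918 = $8,554.2347352
Cloverhill County: $445,997.64 × 0.003 = $1,337.99292
Brackenridge Township: $445,997.64 × 0.0051 = $2,274.587964
Total = $13,460.4078312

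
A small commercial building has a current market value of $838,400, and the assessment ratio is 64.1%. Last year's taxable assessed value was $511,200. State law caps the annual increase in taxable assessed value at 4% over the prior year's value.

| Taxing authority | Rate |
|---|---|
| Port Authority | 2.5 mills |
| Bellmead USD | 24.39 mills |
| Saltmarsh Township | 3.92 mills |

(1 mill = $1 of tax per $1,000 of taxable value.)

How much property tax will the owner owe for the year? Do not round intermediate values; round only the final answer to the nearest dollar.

$16,380

Uncapped assessed value = $838,400 × 0.641 = $537,414.4
Cap limit = $511,200 × 1.04 = $531,648
Taxable assessed value = min($537,414.4, $531,648) = $531,648 (cap binds)
Port Authority: $531,648 × 0.0025 = $1,329.12
Bellmead USD: $531,648 × 0.02439 = $12,966.89472
Saltmarsh Township: $531,648 × 0.00392 = $2,084.06016
Total = $16,380.07488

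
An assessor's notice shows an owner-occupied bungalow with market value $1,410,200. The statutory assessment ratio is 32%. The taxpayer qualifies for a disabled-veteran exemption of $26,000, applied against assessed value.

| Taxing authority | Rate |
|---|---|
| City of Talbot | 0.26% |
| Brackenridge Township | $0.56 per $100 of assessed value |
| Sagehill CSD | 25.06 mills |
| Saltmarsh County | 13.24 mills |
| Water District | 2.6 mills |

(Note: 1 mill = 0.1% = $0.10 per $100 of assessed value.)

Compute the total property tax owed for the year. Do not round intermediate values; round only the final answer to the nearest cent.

$20,880.46

Assessed value = $1,410,200 × 0.32 = $451,264
Taxable value = $451,264 − $26,000 = $425,264
City of Talbot: $425,264 × 0.0026 = $1,105.6864
Brackenridge Township: $425,264 × 0.0056 = $2,381.4784
Sagehill CSD: $425,264 × 0.02506 = $10,657.11584
Saltmarsh County: $425,264 × 0.01324 = $5,630.49536
Water District: $425,264 × 0.0026 = $1,105.6864
Total = $20,880.4624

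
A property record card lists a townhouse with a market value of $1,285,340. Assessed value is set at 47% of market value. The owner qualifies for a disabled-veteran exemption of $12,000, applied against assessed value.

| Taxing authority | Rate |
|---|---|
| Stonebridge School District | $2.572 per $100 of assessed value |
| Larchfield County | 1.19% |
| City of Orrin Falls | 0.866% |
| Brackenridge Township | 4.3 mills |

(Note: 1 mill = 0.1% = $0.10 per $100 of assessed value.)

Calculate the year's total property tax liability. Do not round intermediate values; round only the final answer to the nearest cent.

$29,948.91

Assessed value = $1,285,340 × 0.47 = $604,109.8
Taxable value = $604,109.8 − $12,000 = $592,109.8
Stonebridge School District: $592,109.8 × 0.02572 = $15,229.064056
Larchfield County: $592,109.8 × 0.0119 = $7,046.10662
City of Orrin Falls: $592,109.8 × 0.00866 = $5,127.670868
Brackenridge Township: $592,109.8 × 0.0043 = $2,546.07214
Total = $29,948.913684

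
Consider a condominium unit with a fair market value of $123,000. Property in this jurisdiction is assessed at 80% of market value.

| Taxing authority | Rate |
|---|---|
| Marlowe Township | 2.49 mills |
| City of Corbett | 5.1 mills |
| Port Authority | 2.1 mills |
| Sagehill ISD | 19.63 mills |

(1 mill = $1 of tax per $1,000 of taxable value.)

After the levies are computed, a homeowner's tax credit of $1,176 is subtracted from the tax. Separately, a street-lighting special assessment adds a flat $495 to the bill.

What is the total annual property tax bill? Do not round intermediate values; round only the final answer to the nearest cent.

$2,204.09

Assessed value = $123,000 × 0.8 = $98,400
Marlowe Township: $98,400 × 0.00249 = $245.016
City of Corbett: $98,400 × 0.0051 = $501.84
Port Authority: $98,400 × 0.0021 = $206.64
Sagehill ISD: $98,400 × 0.01963 = $1,931.592
Levies subtotal = $2,885.088
After credit = $2,885.088 − $1,176 = $1,709.088
Total = $1,709.088 + $495 = $2,204.088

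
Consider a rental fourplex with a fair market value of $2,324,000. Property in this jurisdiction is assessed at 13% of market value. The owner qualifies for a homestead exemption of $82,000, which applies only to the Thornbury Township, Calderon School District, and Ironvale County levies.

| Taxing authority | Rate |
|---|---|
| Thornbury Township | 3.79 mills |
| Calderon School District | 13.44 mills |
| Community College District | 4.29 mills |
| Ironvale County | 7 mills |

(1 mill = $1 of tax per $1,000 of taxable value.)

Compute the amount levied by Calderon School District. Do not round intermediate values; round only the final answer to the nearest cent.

Assessed value = $2,324,000 × 0.13 = $302,120
Calderon School District taxable value = $302,120 − $82,000 = $220,120
Calderon School District levy = $220,120 × 0.01344 = $2,958.4128

$2,958.41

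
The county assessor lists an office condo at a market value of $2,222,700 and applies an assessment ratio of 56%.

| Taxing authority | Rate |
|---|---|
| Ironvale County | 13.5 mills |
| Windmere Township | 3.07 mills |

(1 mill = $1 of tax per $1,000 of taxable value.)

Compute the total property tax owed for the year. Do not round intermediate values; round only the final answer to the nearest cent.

Assessed value = $2,222,700 × 0.56 = $1,244,712
Ironvale County: $1,244,712 × 0.0135 = $16,803.612
Windmere Township: $1,244,712 × 0.00307 = $3,821.26584
Total = $16,803.612 + $3,821.26584 = $20,624.87784

$20,624.88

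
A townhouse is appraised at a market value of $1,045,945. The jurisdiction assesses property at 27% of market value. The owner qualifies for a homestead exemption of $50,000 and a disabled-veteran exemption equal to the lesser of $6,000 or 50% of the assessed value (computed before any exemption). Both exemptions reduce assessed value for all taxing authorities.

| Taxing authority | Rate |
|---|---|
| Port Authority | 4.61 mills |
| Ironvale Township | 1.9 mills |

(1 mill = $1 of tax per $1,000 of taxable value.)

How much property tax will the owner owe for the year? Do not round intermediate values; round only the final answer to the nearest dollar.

$1,474

Assessed value = $1,045,945 × 0.27 = $282,405.15
Disabled-veteran exemption = min($6,000, 50% × $282,405.15) = min($6,000, $141,202.575) = $6,000 (dollar cap binds)
Taxable value = $282,405.15 − $50,000 − $6,000 = $226,405.15
Port Authority: $226,405.15 × 0.00461 = $1,043.7277415
Ironvale Township: $226,405.15 × 0.0019 = $430.169785
Total = $1,473.8975265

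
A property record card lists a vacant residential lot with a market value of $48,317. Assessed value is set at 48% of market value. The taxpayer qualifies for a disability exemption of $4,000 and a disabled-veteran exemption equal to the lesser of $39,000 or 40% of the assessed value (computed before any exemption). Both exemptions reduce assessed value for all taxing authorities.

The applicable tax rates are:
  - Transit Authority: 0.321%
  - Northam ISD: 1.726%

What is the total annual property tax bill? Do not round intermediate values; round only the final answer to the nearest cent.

Assessed value = $48,317 × 0.48 = $23,192.16
Disabled-veteran exemption = min($39,000, 40% × $23,192.16) = min($39,000, $9,276.864) = $9,276.864 (percentage binds)
Taxable value = $23,192.16 − $4,000 − $9,276.864 = $9,915.296
Transit Authority: $9,915.296 × 0.00321 = $31.82810016
Northam ISD: $9,915.296 × 0.01726 = $171.13800896
Total = $202.96610912

$202.97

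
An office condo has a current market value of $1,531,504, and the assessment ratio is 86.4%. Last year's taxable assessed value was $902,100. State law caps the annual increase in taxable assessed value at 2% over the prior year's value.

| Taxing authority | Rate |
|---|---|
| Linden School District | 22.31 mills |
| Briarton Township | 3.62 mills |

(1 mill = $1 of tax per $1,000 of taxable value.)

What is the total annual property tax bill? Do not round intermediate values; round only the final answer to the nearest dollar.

Uncapped assessed value = $1,531,504 × 0.864 = $1,323,219.456
Cap limit = $902,100 × 1.02 = $920,142
Taxable assessed value = min($1,323,219.456, $920,142) = $920,142 (cap binds)
Linden School District: $920,142 × 0.02231 = $20,528.36802
Briarton Township: $920,142 × 0.00362 = $3,330.91404
Total = $23,859.28206

$23,859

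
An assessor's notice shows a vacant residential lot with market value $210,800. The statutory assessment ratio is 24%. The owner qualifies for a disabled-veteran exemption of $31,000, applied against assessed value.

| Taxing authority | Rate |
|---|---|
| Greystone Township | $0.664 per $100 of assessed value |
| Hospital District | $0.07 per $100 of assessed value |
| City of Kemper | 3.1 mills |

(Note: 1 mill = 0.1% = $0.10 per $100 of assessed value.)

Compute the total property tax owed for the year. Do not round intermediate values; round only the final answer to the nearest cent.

Assessed value = $210,800 × 0.24 = $50,592
Taxable value = $50,592 − $31,000 = $19,592
Greystone Township: $19,592 × 0.00664 = $130.09088
Hospital District: $19,592 × 0.0007 = $13.7144
City of Kemper: $19,592 × 0.0031 = $60.7352
Total = $204.54048

$204.54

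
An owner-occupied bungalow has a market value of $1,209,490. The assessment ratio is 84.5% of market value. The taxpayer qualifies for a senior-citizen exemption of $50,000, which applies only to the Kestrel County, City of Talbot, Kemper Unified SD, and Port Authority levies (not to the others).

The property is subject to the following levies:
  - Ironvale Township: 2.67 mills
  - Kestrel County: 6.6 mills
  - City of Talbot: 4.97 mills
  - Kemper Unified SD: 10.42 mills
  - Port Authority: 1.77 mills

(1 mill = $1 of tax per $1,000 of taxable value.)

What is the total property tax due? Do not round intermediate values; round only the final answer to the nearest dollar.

$25,824

Assessed value = $1,209,490 × 0.845 = $1,022,019.05
Ironvale Township: $1,022,019.05 × 0.00267 = $2,728.7908635
Kestrel County: ($1,022,019.05 − $50,000) × 0.0066 = $972,019.05 × 0.0066 = $6,415.32573
City of Talbot: ($1,022,019.05 − $50,000) × 0.00497 = $972,019.05 × 0.00497 = $4,830.9346785
Kemper Unified SD: ($1,022,019.05 − $50,000) × 0.01042 = $972,019.05 × 0.01042 = $10,128.438501
Port Authority: ($1,022,019.05 − $50,000) × 0.00177 = $972,019.05 × 0.00177 = $1,720.4737185
Total = $25,823.9634915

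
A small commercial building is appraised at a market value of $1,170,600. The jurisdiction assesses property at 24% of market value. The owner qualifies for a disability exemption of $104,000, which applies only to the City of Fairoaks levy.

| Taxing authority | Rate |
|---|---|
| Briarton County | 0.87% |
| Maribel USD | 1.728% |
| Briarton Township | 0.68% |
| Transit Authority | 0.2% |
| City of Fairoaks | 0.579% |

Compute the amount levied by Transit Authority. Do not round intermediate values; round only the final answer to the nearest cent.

$561.89

Assessed value = $1,170,600 × 0.24 = $280,944
Transit Authority taxable value = $280,944 (exemption does not apply)
Transit Authority levy = $280,944 × 0.002 = $561.888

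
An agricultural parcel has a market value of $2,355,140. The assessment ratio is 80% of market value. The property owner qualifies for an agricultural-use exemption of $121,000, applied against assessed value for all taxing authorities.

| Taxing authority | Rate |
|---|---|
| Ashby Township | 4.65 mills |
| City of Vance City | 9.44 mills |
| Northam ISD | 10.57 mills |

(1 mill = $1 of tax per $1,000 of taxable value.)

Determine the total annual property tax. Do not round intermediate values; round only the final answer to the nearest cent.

$43,478.34

Assessed value = $2,355,140 × 0.8 = $1,884,112
Taxable value = $1,884,112 − $121,000 = $1,763,112
Ashby Township: $1,763,112 × 0.00465 = $8,198.4708
City of Vance City: $1,763,112 × 0.00944 = $16,643.77728
Northam ISD: $1,763,112 × 0.01057 = $18,636.09384
Total = $8,198.4708 + $16,643.77728 + $18,636.09384 = $43,478.34192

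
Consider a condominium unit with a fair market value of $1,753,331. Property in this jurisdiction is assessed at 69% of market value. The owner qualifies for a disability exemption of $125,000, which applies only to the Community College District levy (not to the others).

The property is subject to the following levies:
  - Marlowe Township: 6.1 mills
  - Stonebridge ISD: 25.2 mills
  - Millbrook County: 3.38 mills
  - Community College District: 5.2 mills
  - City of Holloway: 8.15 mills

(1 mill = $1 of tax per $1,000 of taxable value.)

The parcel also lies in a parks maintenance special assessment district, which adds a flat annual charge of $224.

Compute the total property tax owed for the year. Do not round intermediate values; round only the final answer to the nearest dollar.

Assessed value = $1,753,331 × 0.69 = $1,209,798.39
Marlowe Township: $1,209,798.39 × 0.0061 = $7,379.770179
Stonebridge ISD: $1,209,798.39 × 0.0252 = $30,486.919428
Millbrook County: $1,209,798.39 × 0.00338 = $4,089.1185582
Community College District: ($1,209,798.39 − $125,000) × 0.0052 = $1,084,798.39 × 0.0052 = $5,640.951628
City of Holloway: $1,209,798.39 × 0.00815 = $9,859.8568785
Levies subtotal = $57,456.6166717
Total = $57,456.6166717 + $224 = $57,680.6166717

$57,681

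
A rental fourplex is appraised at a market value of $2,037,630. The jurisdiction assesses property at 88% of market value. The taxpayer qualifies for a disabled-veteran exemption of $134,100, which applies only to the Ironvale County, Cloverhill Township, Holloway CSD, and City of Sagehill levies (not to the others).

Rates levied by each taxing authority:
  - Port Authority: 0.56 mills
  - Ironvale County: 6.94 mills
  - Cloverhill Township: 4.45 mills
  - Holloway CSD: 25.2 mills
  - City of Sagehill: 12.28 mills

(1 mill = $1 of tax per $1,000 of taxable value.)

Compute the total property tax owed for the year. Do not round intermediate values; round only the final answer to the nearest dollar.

$82,080

Assessed value = $2,037,630 × 0.88 = $1,793,114.4
Port Authority: $1,793,114.4 × 0.00056 = $1,004.144064
Ironvale County: ($1,793,114.4 − $134,100) × 0.00694 = $1,659,014.4 × 0.00694 = $11,513.559936
Cloverhill Township: ($1,793,114.4 − $134,100) × 0.00445 = $1,659,014.4 × 0.00445 = $7,382.61408
Holloway CSD: ($1,793,114.4 − $134,100) × 0.0252 = $1,659,014.4 × 0.0252 = $41,807.16288
City of Sagehill: ($1,793,114.4 − $134,100) × 0.01228 = $1,659,014.4 × 0.01228 = $20,372.696832
Total = $82,080.177792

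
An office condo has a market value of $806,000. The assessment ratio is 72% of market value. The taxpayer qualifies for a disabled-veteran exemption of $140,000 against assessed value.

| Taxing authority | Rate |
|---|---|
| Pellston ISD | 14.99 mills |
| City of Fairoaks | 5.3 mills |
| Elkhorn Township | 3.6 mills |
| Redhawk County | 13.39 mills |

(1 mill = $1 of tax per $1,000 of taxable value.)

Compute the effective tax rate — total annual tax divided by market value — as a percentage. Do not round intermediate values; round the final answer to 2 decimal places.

2.04%

Assessed value = $806,000 × 0.72 = $580,320
Taxable value = $580,320 − $140,000 = $440,320
Pellston ISD: $440,320 × 0.01499 = $6,600.3968
City of Fairoaks: $440,320 × 0.0053 = $2,333.696
Elkhorn Township: $440,320 × 0.0036 = $1,585.152
Redhawk County: $440,320 × 0.01339 = $5,895.8848
Total tax = $16,415.1296
Effective rate = $16,415.1296 ÷ $806,000 = 2.04% of market value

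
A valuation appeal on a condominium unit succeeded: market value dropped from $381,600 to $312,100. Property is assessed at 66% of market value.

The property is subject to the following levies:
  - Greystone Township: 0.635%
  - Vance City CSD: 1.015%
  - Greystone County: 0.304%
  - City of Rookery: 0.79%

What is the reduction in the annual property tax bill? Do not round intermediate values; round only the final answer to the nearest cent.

Old assessed value = $381,600 × 0.66 = $251,856
New assessed value = $312,100 × 0.66 = $205,986
Combined rate = 0.00635 + 0.01015 + 0.00304 + 0.0079 = 0.02744
Old tax = $251,856 × 0.02744 = $6,910.92864
New tax = $205,986 × 0.02744 = $5,652.25584
Reduction = $6,910.92864 − $5,652.25584 = $1,258.6728

$1,258.67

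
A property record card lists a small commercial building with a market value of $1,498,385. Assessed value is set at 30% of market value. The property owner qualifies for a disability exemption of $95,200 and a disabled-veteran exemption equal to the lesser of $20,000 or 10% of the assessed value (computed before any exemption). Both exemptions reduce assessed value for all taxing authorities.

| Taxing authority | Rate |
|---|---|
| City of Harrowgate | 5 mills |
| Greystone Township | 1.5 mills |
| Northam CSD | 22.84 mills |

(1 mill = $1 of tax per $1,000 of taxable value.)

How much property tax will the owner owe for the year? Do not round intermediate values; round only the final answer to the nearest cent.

$9,808.82

Assessed value = $1,498,385 × 0.3 = $449,515.5
Disabled-veteran exemption = min($20,000, 10% × $449,515.5) = min($20,000, $44,951.55) = $20,000 (dollar cap binds)
Taxable value = $449,515.5 − $95,200 − $20,000 = $334,315.5
City of Harrowgate: $334,315.5 × 0.005 = $1,671.5775
Greystone Township: $334,315.5 × 0.0015 = $501.47325
Northam CSD: $334,315.5 × 0.02284 = $7,635.76602
Total = $9,808.81677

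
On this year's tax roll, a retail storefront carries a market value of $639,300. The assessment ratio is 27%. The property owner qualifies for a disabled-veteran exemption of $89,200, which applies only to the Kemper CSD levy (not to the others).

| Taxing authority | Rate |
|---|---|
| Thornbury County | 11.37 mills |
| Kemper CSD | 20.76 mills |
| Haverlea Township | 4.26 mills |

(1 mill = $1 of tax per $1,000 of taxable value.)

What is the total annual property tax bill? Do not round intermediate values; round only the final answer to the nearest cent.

$4,429.52

Assessed value = $639,300 × 0.27 = $172,611
Thornbury County: $172,611 × 0.01137 = $1,962.58707
Kemper CSD: ($172,611 − $89,200) × 0.02076 = $83,411 × 0.02076 = $1,731.61236
Haverlea Township: $172,611 × 0.00426 = $735.32286
Total = $4,429.52229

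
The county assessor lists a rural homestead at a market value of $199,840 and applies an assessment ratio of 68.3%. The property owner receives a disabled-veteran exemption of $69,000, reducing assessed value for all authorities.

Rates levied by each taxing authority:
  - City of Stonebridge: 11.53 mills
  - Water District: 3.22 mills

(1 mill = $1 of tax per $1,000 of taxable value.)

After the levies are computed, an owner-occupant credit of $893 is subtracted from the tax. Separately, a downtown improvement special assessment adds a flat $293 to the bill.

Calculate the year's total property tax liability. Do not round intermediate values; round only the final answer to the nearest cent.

Assessed value = $199,840 × 0.683 = $136,490.72
Taxable value = $136,490.72 − $69,000 = $67,490.72
City of Stonebridge: $67,490.72 × 0.01153 = $778.1680016
Water District: $67,490.72 × 0.00322 = $217.3201184
Levies subtotal = $995.48812
After credit = $995.48812 − $893 = $102.48812
Total = $102.48812 + $293 = $395.48812

$395.49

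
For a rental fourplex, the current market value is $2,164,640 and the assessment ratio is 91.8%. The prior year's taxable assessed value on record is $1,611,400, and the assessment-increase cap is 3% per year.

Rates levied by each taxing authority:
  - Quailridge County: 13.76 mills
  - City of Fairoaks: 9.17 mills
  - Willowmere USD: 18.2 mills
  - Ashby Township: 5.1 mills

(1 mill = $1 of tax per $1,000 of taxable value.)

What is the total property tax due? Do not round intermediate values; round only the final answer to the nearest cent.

$76,729.87

Uncapped assessed value = $2,164,640 × 0.918 = $1,987,139.52
Cap limit = $1,611,400 × 1.03 = $1,659,742
Taxable assessed value = min($1,987,139.52, $1,659,742) = $1,659,742 (cap binds)
Quailridge County: $1,659,742 × 0.01376 = $22,838.04992
City of Fairoaks: $1,659,742 × 0.00917 = $15,219.83414
Willowmere USD: $1,659,742 × 0.0182 = $30,207.3044
Ashby Township: $1,659,742 × 0.0051 = $8,464.6842
Total = $76,729.87266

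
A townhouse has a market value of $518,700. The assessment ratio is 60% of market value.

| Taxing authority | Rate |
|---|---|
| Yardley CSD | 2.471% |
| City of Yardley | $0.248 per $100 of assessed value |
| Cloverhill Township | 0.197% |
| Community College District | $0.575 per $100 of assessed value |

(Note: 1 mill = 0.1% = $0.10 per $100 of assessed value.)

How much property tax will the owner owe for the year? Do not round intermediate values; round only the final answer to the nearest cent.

Assessed value = $518,700 × 0.6 = $311,220
Yardley CSD: $311,220 × 0.02471 = $7,690.2462
City of Yardley: $311,220 × 0.00248 = $771.8256
Cloverhill Township: $311,220 × 0.00197 = $613.1034
Community College District: $311,220 × 0.00575 = $1,789.515
Total = $10,864.6902

$10,864.69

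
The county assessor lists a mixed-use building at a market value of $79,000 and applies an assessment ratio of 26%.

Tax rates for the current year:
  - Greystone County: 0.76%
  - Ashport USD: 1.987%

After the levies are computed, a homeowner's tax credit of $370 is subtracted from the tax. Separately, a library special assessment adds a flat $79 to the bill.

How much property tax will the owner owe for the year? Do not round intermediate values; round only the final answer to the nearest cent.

Assessed value = $79,000 × 0.26 = $20,540
Greystone County: $20,540 × 0.0076 = $156.104
Ashport USD: $20,540 × 0.01987 = $408.1298
Levies subtotal = $564.2338
After credit = $564.2338 − $370 = $194.2338
Total = $194.2338 + $79 = $273.2338

$273.23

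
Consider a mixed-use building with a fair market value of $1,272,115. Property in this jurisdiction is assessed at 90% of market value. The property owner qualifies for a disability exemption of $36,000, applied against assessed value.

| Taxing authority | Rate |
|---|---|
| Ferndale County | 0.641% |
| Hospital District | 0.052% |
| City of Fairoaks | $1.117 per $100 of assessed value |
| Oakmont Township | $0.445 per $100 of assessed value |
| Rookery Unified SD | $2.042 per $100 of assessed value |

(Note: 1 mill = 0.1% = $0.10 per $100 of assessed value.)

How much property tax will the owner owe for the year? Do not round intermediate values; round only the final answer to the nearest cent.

Assessed value = $1,272,115 × 0.9 = $1,144,903.5
Taxable value = $1,144,903.5 − $36,000 = $1,108,903.5
Ferndale County: $1,108,903.5 × 0.00641 = $7,108.071435
Hospital District: $1,108,903.5 × 0.00052 = $576.62982
City of Fairoaks: $1,108,903.5 × 0.01117 = $12,386.452095
Oakmont Township: $1,108,903.5 × 0.00445 = $4,934.620575
Rookery Unified SD: $1,108,903.5 × 0.02042 = $22,643.80947
Total = $47,649.583395

$47,649.58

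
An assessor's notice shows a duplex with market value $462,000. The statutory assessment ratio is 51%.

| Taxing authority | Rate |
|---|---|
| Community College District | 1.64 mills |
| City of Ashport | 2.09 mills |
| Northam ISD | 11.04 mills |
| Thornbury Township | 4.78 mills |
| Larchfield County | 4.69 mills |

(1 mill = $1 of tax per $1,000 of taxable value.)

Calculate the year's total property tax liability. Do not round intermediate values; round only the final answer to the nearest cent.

Assessed value = $462,000 × 0.51 = $235,620
Community College District: $235,620 × 0.00164 = $386.4168
City of Ashport: $235,620 × 0.00209 = $492.4458
Northam ISD: $235,620 × 0.01104 = $2,601.2448
Thornbury Township: $235,620 × 0.00478 = $1,126.2636
Larchfield County: $235,620 × 0.00469 = $1,105.0578
Total = $386.4168 + $492.4458 + $2,601.2448 + $1,126.2636 + $1,105.0578 = $5,711.4288

$5,711.43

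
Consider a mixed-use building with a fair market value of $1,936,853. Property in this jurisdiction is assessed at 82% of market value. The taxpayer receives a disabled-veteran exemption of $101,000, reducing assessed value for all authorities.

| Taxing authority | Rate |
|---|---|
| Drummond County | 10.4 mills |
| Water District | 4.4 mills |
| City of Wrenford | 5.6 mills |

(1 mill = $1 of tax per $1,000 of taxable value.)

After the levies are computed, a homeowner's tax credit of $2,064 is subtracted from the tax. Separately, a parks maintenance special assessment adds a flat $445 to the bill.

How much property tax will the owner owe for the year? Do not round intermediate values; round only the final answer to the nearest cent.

$28,720.28

Assessed value = $1,936,853 × 0.82 = $1,588,219.46
Taxable value = $1,588,219.46 − $101,000 = $1,487,219.46
Drummond County: $1,487,219.46 × 0.0104 = $15,467.082384
Water District: $1,487,219.46 × 0.0044 = $6,543.765624
City of Wrenford: $1,487,219.46 × 0.0056 = $8,328.428976
Levies subtotal = $30,339.276984
After credit = $30,339.276984 − $2,064 = $28,275.276984
Total = $28,275.276984 + $445 = $28,720.276984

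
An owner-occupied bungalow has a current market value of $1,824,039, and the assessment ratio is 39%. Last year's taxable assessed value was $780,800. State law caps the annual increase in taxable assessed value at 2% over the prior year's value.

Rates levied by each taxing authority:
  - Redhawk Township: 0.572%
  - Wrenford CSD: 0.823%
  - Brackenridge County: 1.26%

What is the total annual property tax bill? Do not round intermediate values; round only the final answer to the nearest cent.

$18,887.01

Uncapped assessed value = $1,824,039 × 0.39 = $711,375.21
Cap limit = $780,800 × 1.02 = $796,416
Taxable assessed value = min($711,375.21, $796,416) = $711,375.21 (cap does not bind)
Redhawk Township: $711,375.21 × 0.00572 = $4,069.0662012
Wrenford CSD: $711,375.21 × 0.00823 = $5,854.6179783
Brackenridge County: $711,375.21 × 0.0126 = $8,963.327646
Total = $18,887.0118255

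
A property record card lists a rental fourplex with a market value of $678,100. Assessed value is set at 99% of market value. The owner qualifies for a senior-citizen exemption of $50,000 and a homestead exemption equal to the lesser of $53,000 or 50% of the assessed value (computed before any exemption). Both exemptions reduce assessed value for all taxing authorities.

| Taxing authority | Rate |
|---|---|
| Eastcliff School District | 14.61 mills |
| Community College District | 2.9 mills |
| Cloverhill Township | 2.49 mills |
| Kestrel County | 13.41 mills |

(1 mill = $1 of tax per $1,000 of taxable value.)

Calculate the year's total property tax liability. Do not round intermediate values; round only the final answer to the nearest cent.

Assessed value = $678,100 × 0.99 = $671,319
Homestead exemption = min($53,000, 50% × $671,319) = min($53,000, $335,659.5) = $53,000 (dollar cap binds)
Taxable value = $671,319 − $50,000 − $53,000 = $568,319
Eastcliff School District: $568,319 × 0.01461 = $8,303.14059
Community College District: $568,319 × 0.0029 = $1,648.1251
Cloverhill Township: $568,319 × 0.00249 = $1,415.11431
Kestrel County: $568,319 × 0.01341 = $7,621.15779
Total = $18,987.53779

$18,987.54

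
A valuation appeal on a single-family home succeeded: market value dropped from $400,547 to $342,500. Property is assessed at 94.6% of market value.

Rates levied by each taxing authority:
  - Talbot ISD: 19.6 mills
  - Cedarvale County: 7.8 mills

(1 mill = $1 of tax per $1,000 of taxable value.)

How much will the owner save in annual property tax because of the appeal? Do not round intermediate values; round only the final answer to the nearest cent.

$1,504.60

Old assessed value = $400,547 × 0.946 = $378,917.462
New assessed value = $342,500 × 0.946 = $324,005
Combined rate = 0.0196 + 0.0078 = 0.0274
Old tax = $378,917.462 × 0.0274 = $10,382.3384588
New tax = $324,005 × 0.0274 = $8,877.737
Reduction = $10,382.3384588 − $8,877.737 = $1,504.6014588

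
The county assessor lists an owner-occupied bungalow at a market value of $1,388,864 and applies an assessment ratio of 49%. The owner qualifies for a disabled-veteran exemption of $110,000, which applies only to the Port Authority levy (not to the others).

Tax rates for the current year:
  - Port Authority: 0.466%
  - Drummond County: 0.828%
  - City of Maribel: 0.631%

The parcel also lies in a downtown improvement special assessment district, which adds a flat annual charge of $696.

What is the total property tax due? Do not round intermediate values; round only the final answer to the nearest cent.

Assessed value = $1,388,864 × 0.49 = $680,543.36
Port Authority: ($680,543.36 − $110,000) × 0.00466 = $570,543.36 × 0.00466 = $2,658.7320576
Drummond County: $680,543.36 × 0.00828 = $5,634.8990208
City of Maribel: $680,543.36 × 0.00631 = $4,294.2286016
Levies subtotal = $12,587.85968
Total = $12,587.85968 + $696 = $13,283.85968

$13,283.86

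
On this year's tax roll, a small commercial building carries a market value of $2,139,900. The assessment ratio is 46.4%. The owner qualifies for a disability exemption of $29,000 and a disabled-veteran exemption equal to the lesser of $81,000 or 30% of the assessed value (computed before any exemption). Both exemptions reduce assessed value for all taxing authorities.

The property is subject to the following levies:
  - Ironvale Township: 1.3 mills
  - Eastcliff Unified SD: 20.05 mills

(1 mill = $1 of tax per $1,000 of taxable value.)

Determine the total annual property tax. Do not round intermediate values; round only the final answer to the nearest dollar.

Assessed value = $2,139,900 × 0.464 = $992,913.6
Disabled-veteran exemption = min($81,000, 30% × $992,913.6) = min($81,000, $297,874.08) = $81,000 (dollar cap binds)
Taxable value = $992,913.6 − $29,000 − $81,000 = $882,913.6
Ironvale Township: $882,913.6 × 0.0013 = $1,147.78768
Eastcliff Unified SD: $882,913.6 × 0.02005 = $17,702.41768
Total = $18,850.20536

$18,850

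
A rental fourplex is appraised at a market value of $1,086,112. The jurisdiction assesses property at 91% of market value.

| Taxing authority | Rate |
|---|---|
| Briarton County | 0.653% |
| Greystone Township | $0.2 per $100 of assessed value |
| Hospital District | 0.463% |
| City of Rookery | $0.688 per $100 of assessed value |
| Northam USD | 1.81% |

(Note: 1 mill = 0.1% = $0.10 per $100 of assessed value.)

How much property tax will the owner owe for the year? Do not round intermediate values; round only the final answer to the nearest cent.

$37,696.12

Assessed value = $1,086,112 × 0.91 = $988,361.92
Briarton County: $988,361.92 × 0.00653 = $6,454.0033376
Greystone Township: $988,361.92 × 0.002 = $1,976.72384
Hospital District: $988,361.92 × 0.00463 = $4,576.1156896
City of Rookery: $988,361.92 × 0.00688 = $6,799.9300096
Northam USD: $988,361.92 × 0.0181 = $17,889.350752
Total = $37,696.1236288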